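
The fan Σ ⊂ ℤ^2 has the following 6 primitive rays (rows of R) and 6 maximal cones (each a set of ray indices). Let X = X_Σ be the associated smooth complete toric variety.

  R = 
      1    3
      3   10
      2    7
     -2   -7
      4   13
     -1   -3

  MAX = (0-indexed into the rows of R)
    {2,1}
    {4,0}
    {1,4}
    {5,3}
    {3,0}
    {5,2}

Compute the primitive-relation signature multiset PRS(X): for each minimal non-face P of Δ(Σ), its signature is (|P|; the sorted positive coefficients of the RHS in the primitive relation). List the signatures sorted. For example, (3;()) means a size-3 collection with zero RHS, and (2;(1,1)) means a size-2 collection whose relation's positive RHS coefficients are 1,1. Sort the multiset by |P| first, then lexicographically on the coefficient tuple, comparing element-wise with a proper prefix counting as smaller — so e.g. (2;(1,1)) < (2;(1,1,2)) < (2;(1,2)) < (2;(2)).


The 9 primitive collections of Σ (r=6, n=2):

  {0,5}:  v_{0} + v_{5} = 0  →  sig = (2;())
  {2,3}:  v_{2} + v_{3} = 0  →  sig = (2;())
  {0,1}:  v_{0} + v_{1} = v_{4}  →  sig = (2;(1))
  {0,2}:  v_{0} + v_{2} = v_{1}  →  sig = (2;(1))
  {1,3}:  v_{1} + v_{3} = v_{0}  →  sig = (2;(1))
  {1,5}:  v_{1} + v_{5} = v_{2}  →  sig = (2;(1))
  {4,5}:  v_{4} + v_{5} = v_{1}  →  sig = (2;(1))
  {2,4}:  v_{2} + v_{4} = 2·v_{1}  →  sig = (2;(2))
  {3,4}:  v_{3} + v_{4} = 2·v_{0}  →  sig = (2;(2))

Signatures (|P|; sorted positive RHS coefficients), sorted:
    |P|=2: 9 collections, coeffs (), (), (1), (1), (1), (1), (1), (2), (2)


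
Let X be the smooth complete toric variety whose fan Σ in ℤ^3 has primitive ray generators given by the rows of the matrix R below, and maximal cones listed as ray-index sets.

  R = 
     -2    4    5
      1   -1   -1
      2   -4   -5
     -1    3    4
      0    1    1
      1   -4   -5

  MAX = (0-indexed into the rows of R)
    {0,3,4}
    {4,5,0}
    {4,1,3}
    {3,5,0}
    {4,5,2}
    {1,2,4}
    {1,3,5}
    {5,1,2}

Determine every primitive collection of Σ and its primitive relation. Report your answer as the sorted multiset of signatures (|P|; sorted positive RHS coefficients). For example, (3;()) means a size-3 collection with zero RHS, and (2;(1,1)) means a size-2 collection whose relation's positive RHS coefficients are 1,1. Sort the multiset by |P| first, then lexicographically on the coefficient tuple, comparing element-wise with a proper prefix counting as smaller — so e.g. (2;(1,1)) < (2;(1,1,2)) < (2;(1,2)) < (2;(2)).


Minimal non-faces — 5 found among 6 rays, 8 max cones:

  • {0,2}:  v_{0} + v_{2} = 0  ⇒ sig = (2;())
  • {0,1}:  v_{0} + v_{1} = v_{3}  ⇒ sig = (2;(1))
  • {2,3}:  v_{2} + v_{3} = v_{1}  ⇒ sig = (2;(1))
  • {3,4,5}:  v_{3} + v_{4} + v_{5} = 0  ⇒ sig = (3;())
  • {1,4,5}:  v_{1} + v_{4} + v_{5} = v_{2}  ⇒ sig = (3;(1))

so the primitive-relation signature multiset is
    (2;())
    (2;(1))
    (2;(1))
    (3;())
    (3;(1))


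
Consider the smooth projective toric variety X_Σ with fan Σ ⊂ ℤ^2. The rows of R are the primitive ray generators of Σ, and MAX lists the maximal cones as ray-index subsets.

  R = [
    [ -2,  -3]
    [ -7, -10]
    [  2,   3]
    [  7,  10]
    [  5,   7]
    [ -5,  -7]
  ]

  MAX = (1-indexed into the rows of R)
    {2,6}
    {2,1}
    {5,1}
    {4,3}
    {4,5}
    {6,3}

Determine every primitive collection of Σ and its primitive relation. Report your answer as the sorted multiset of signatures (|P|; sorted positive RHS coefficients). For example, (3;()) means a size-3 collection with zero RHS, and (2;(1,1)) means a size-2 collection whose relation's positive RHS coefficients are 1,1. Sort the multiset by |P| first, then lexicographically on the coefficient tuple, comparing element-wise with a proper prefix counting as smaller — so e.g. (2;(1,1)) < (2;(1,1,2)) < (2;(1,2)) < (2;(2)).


Σ has 9 primitive collections:

  P = {1,3}:  v_{1} + v_{3} = 0  so sig = (2;())
  P = {2,4}:  v_{2} + v_{4} = 0  so sig = (2;())
  P = {5,6}:  v_{5} + v_{6} = 0  so sig = (2;())
  P = {1,4}:  v_{1} + v_{4} = v_{5}  so sig = (2;(1))
  P = {1,6}:  v_{1} + v_{6} = v_{2}  so sig = (2;(1))
  P = {2,3}:  v_{2} + v_{3} = v_{6}  so sig = (2;(1))
  P = {2,5}:  v_{2} + v_{5} = v_{1}  so sig = (2;(1))
  P = {3,5}:  v_{3} + v_{5} = v_{4}  so sig = (2;(1))
  P = {4,6}:  v_{4} + v_{6} = v_{3}  so sig = (2;(1))

Hence PRS(X_Σ) =
[(2;()), (2;()), (2;()), (2;(1)), (2;(1)), (2;(1)), (2;(1)), (2;(1)), (2;(1))]


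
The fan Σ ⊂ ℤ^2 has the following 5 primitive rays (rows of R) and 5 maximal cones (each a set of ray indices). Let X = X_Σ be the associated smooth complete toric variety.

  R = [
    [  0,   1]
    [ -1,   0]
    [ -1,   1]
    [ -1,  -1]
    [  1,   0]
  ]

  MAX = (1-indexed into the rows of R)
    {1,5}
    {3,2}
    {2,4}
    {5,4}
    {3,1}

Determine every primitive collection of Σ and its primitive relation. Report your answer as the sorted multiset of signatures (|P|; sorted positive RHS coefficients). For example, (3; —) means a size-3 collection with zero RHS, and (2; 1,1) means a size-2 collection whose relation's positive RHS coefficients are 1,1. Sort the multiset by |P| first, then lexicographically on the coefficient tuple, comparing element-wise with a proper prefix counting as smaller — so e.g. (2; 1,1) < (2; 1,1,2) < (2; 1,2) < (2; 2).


5 minimal non-faces of Δ(Σ) (on 5 rays):

  P={2,5}:  v_{2} + v_{5} = 0 ; sig = (2; —)
  P={1,2}:  v_{1} + v_{2} = v_{3} ; sig = (2; 1)
  P={1,4}:  v_{1} + v_{4} = v_{2} ; sig = (2; 1)
  P={3,5}:  v_{3} + v_{5} = v_{1} ; sig = (2; 1)
  P={3,4}:  v_{3} + v_{4} = 2·v_{2} ; sig = (2; 2)

Sorted signature multiset PRS(X):
{ (2; —),  (2; 1) ×3,  (2; 2) }


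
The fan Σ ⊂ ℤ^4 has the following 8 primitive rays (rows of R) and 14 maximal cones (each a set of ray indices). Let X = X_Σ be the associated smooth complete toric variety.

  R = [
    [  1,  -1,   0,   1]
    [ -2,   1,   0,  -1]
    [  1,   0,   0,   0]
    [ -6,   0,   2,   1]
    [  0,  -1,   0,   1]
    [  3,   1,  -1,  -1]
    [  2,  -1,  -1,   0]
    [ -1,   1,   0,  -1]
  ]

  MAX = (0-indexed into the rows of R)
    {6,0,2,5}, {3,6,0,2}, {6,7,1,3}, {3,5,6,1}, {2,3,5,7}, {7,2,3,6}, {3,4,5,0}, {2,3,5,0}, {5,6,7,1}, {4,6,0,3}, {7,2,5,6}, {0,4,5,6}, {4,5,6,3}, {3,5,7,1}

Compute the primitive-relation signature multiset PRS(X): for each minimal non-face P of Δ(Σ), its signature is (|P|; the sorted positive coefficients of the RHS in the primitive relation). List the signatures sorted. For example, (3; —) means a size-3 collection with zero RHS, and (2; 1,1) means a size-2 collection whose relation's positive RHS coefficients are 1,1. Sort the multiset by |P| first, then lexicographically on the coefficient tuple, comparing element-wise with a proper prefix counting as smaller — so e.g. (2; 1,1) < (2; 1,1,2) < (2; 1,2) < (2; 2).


Σ has 9 primitive collections:

  {0,7}:  v_{0} + v_{7} = 0 ; sig = (2; —)
  {1,2}:  v_{1} + v_{2} = v_{7} ; sig = (2; 1)
  {2,4}:  v_{2} + v_{4} = v_{0} ; sig = (2; 1)
  {0,1}:  v_{0} + v_{1} = v_{3} + v_{5} + v_{6} ; sig = (2; 1,1,1)
  {4,7}:  v_{4} + v_{7} = v_{3} + v_{5} + v_{6} ; sig = (2; 1,1,1)
  {1,4}:  v_{1} + v_{4} = 2·v_{3} + 2·v_{5} + 2·v_{6} ; sig = (2; 2,2,2)
  {2,3,5,6}:  v_{2} + v_{3} + v_{5} + v_{6} = 0 ; sig = (4; —)
  {0,3,5,6}:  v_{0} + v_{3} + v_{5} + v_{6} = v_{4} ; sig = (4; 1)
  {3,5,6,7}:  v_{3} + v_{5} + v_{6} + v_{7} = v_{1} ; sig = (4; 1)

Signatures (|P|; sorted positive RHS coefficients), sorted:
    |P|=2: 6 collections, coeffs (), (1), (1), (1,1,1), (1,1,1), (2,2,2)
    |P|=4: 3 collections, coeffs (), (1), (1)


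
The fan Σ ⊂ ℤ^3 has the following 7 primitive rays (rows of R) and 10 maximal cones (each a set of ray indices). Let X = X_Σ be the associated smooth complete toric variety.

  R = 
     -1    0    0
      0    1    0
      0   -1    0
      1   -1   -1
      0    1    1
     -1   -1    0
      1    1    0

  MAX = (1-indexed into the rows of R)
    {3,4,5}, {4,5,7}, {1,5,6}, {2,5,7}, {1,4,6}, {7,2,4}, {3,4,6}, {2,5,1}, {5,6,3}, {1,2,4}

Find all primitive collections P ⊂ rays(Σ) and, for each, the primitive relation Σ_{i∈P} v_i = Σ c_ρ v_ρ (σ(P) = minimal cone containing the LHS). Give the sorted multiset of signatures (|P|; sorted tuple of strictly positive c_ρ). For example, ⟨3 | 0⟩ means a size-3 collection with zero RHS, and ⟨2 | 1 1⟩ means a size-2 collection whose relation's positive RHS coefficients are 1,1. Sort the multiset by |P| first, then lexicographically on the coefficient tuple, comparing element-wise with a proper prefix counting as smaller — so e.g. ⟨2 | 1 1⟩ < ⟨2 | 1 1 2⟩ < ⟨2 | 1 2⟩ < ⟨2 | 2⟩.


9 collections generate NE(X_Σ); each relation:

  • {2,3}:  v_{2} + v_{3} = 0  so sig = ⟨2 | 0⟩
  • {6,7}:  v_{6} + v_{7} = 0  so sig = ⟨2 | 0⟩
  • {1,3}:  v_{1} + v_{3} = v_{6}  so sig = ⟨2 | 1⟩
  • {1,7}:  v_{1} + v_{7} = v_{2}  so sig = ⟨2 | 1⟩
  • {2,6}:  v_{2} + v_{6} = v_{1}  so sig = ⟨2 | 1⟩
  • {3,7}:  v_{3} + v_{7} = v_{4} + v_{5}  so sig = ⟨2 | 1 1⟩
  • {1,4,5}:  v_{1} + v_{4} + v_{5} = 0  so sig = ⟨3 | 0⟩
  • {2,4,5}:  v_{2} + v_{4} + v_{5} = v_{7}  so sig = ⟨3 | 1⟩
  • {4,5,6}:  v_{4} + v_{5} + v_{6} = v_{3}  so sig = ⟨3 | 1⟩

so the primitive-relation signature multiset is
    ⟨2 | 0⟩
    ⟨2 | 0⟩
    ⟨2 | 1⟩
    ⟨2 | 1⟩
    ⟨2 | 1⟩
    ⟨2 | 1 1⟩
    ⟨3 | 0⟩
    ⟨3 | 1⟩
    ⟨3 | 1⟩


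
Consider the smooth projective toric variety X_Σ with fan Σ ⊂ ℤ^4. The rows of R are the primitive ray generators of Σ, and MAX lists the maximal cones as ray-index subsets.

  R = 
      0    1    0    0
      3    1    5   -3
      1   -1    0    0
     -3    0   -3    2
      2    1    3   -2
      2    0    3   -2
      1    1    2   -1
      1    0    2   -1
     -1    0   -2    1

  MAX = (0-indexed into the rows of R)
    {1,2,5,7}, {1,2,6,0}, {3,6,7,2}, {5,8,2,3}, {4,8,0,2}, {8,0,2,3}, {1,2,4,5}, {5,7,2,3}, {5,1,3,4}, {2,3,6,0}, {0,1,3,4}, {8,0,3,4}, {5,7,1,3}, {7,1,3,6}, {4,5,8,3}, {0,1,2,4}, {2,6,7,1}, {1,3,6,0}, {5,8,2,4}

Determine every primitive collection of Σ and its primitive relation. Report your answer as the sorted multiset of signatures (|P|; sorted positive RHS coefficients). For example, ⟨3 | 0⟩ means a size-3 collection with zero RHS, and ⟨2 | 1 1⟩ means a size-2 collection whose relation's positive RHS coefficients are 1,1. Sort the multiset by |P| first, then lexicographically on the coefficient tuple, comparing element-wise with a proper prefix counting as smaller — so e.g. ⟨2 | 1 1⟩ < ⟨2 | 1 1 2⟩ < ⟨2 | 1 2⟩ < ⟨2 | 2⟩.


Primitive collections (10):

  P = {7,8}:  v_{7} + v_{8} = 0  →  sig = ⟨2 | 0⟩
  P = {0,5}:  v_{0} + v_{5} = v_{4}  →  sig = ⟨2 | 1⟩
  P = {0,7}:  v_{0} + v_{7} = v_{6}  →  sig = ⟨2 | 1⟩
  P = {1,8}:  v_{1} + v_{8} = v_{4}  →  sig = ⟨2 | 1⟩
  P = {4,7}:  v_{4} + v_{7} = v_{1}  →  sig = ⟨2 | 1⟩
  P = {5,6}:  v_{5} + v_{6} = v_{1}  →  sig = ⟨2 | 1⟩
  P = {6,8}:  v_{6} + v_{8} = v_{0}  →  sig = ⟨2 | 1⟩
  P = {4,6}:  v_{4} + v_{6} = v_{0} + v_{1}  →  sig = ⟨2 | 1 1⟩
  P = {2,3,4}:  v_{2} + v_{3} + v_{4} = 0  →  sig = ⟨3 | 0⟩
  P = {1,2,3}:  v_{1} + v_{2} + v_{3} = v_{7}  →  sig = ⟨3 | 1⟩

Signatures (|P|; sorted positive RHS coefficients), sorted:
{ ⟨2 | 0⟩,  ⟨2 | 1⟩ ×6,  ⟨2 | 1 1⟩,  ⟨3 | 0⟩,  ⟨3 | 1⟩ }


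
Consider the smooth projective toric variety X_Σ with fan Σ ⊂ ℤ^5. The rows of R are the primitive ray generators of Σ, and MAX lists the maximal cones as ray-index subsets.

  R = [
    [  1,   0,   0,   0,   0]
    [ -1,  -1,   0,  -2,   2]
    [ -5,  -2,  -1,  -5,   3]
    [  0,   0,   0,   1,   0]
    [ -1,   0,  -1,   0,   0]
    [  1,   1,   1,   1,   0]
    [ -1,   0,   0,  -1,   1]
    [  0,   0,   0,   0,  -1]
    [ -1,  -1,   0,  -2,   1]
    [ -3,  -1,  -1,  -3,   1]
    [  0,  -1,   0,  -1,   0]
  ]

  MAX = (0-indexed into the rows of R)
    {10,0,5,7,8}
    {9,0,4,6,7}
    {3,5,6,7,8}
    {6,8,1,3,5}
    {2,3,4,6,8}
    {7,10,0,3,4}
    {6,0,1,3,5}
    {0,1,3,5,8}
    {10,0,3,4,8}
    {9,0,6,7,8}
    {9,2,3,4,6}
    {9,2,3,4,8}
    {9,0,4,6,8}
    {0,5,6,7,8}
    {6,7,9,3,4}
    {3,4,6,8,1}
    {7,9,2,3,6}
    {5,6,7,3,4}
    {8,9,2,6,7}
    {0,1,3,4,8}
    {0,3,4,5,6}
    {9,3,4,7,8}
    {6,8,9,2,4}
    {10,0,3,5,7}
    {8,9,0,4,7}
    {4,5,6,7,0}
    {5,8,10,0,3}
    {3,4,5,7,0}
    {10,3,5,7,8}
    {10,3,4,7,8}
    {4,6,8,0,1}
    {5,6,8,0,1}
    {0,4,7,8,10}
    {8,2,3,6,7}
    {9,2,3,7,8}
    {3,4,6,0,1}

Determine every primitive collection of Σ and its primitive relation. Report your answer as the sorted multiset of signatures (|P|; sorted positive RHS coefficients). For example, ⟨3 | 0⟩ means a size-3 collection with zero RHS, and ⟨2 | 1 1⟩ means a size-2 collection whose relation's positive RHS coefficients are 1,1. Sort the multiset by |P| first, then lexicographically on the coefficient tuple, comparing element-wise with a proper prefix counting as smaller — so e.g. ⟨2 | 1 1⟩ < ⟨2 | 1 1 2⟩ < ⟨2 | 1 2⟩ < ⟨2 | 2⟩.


Σ has 20 primitive collections:

  P = {1,7}:  v_{1} + v_{7} = v_{8} — sig = ⟨2 | 1⟩
  P = {6,10}:  v_{6} + v_{10} = v_{8} — sig = ⟨2 | 1⟩
  P = {2,5}:  v_{2} + v_{5} = v_{3} + 3·v_{6} + v_{7} + v_{8} — sig = ⟨2 | 1 1 1 3⟩
  P = {0,2}:  v_{0} + v_{2} = v_{4} + v_{6} + 2·v_{8} — sig = ⟨2 | 1 1 2⟩
  P = {1,9}:  v_{1} + v_{9} = v_{4} + v_{6} + 2·v_{8} — sig = ⟨2 | 1 1 2⟩
  P = {1,10}:  v_{1} + v_{10} = v_{0} + v_{3} + 2·v_{8} — sig = ⟨2 | 1 1 2⟩
  P = {2,10}:  v_{2} + v_{10} = v_{3} + 2·v_{8} + v_{9} — sig = ⟨2 | 1 1 2⟩
  P = {9,10}:  v_{9} + v_{10} = v_{4} + v_{7} + 2·v_{8} — sig = ⟨2 | 1 1 2⟩
  P = {1,2}:  v_{1} + v_{2} = v_{3} + v_{4} + 2·v_{6} + 3·v_{8} — sig = ⟨2 | 1 1 2 3⟩
  P = {5,9}:  v_{5} + v_{9} = 2·v_{6} + v_{7} — sig = ⟨2 | 1 2⟩
  P = {4,5,10}:  v_{4} + v_{5} + v_{10} = 0 — sig = ⟨3 | 0⟩
  P = {4,5,8}:  v_{4} + v_{5} + v_{8} = v_{6} — sig = ⟨3 | 1⟩
  P = {0,3,9}:  v_{0} + v_{3} + v_{9} = v_{4} + v_{8} — sig = ⟨3 | 1 1⟩
  P = {1,4,5}:  v_{1} + v_{4} + v_{5} = v_{0} + v_{3} + 2·v_{6} — sig = ⟨3 | 1 1 2⟩
  P = {2,4,7}:  v_{2} + v_{4} + v_{7} = v_{3} + 2·v_{9} — sig = ⟨3 | 1 2⟩
  P = {0,3,6,7}:  v_{0} + v_{3} + v_{6} + v_{7} = 0 — sig = ⟨4 | 0⟩
  P = {0,3,6,8}:  v_{0} + v_{3} + v_{6} + v_{8} = v_{1} — sig = ⟨4 | 1⟩
  P = {0,3,7,8}:  v_{0} + v_{3} + v_{7} + v_{8} = v_{10} — sig = ⟨4 | 1⟩
  P = {3,6,8,9}:  v_{3} + v_{6} + v_{8} + v_{9} = v_{2} — sig = ⟨4 | 1⟩
  P = {4,6,7,8}:  v_{4} + v_{6} + v_{7} + v_{8} = v_{9} — sig = ⟨4 | 1⟩

Hence PRS(X_Σ) =
{ ⟨2 | 1⟩ ×2,  ⟨2 | 1 1 1 3⟩,  ⟨2 | 1 1 2⟩ ×5,  ⟨2 | 1 1 2 3⟩,  ⟨2 | 1 2⟩,  ⟨3 | 0⟩,  ⟨3 | 1⟩,  ⟨3 | 1 1⟩,  ⟨3 | 1 1 2⟩,  ⟨3 | 1 2⟩,  ⟨4 | 0⟩,  ⟨4 | 1⟩ ×4 }


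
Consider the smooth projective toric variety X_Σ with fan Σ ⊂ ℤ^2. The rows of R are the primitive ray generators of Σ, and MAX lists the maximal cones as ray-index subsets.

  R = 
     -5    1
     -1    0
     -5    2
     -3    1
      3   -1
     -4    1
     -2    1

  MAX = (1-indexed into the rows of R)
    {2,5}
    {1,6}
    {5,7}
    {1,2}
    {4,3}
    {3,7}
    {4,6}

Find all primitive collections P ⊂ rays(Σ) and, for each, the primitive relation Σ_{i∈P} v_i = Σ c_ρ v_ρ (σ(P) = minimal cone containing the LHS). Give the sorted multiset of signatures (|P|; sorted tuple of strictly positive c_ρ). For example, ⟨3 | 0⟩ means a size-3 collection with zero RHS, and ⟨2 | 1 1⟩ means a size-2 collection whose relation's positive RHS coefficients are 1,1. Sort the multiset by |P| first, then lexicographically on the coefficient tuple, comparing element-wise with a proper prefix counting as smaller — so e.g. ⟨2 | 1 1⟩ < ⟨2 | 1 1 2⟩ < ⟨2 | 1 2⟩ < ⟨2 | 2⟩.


Primitive collections (14):

  • {4,5}:  v_{4} + v_{5} = 0 ; sig = ⟨2 | 0⟩
  • {2,4}:  v_{2} + v_{4} = v_{6} ; sig = ⟨2 | 1⟩
  • {2,6}:  v_{2} + v_{6} = v_{1} ; sig = ⟨2 | 1⟩
  • {2,7}:  v_{2} + v_{7} = v_{4} ; sig = ⟨2 | 1⟩
  • {3,5}:  v_{3} + v_{5} = v_{7} ; sig = ⟨2 | 1⟩
  • {4,7}:  v_{4} + v_{7} = v_{3} ; sig = ⟨2 | 1⟩
  • {5,6}:  v_{5} + v_{6} = v_{2} ; sig = ⟨2 | 1⟩
  • {1,7}:  v_{1} + v_{7} = v_{4} + v_{6} ; sig = ⟨2 | 1 1⟩
  • {1,3}:  v_{1} + v_{3} = 2·v_{4} + v_{6} ; sig = ⟨2 | 1 2⟩
  • {1,4}:  v_{1} + v_{4} = 2·v_{6} ; sig = ⟨2 | 2⟩
  • {1,5}:  v_{1} + v_{5} = 2·v_{2} ; sig = ⟨2 | 2⟩
  • {2,3}:  v_{2} + v_{3} = 2·v_{4} ; sig = ⟨2 | 2⟩
  • {6,7}:  v_{6} + v_{7} = 2·v_{4} ; sig = ⟨2 | 2⟩
  • {3,6}:  v_{3} + v_{6} = 3·v_{4} ; sig = ⟨2 | 3⟩

Sorted signature multiset PRS(X):
{ ⟨2 | 0⟩,  ⟨2 | 1⟩ ×6,  ⟨2 | 1 1⟩,  ⟨2 | 1 2⟩,  ⟨2 | 2⟩ ×4,  ⟨2 | 3⟩ }


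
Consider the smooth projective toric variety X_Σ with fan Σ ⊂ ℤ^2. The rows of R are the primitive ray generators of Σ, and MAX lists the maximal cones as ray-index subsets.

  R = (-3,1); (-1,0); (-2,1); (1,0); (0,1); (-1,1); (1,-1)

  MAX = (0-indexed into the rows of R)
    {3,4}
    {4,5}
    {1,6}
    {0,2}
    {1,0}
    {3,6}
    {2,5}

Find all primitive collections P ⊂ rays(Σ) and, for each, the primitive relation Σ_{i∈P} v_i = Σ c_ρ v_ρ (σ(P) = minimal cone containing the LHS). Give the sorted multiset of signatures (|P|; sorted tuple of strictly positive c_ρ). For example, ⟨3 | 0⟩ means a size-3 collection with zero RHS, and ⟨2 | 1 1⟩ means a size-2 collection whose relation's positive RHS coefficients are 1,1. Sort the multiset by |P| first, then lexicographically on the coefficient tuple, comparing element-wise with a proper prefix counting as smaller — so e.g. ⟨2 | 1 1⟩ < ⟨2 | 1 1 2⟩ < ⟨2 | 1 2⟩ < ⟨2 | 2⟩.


|primitive collections| = 14. Relations:

  {1,3}:  v_{1} + v_{3} = 0  ⇒ sig = ⟨2 | 0⟩
  {5,6}:  v_{5} + v_{6} = 0  ⇒ sig = ⟨2 | 0⟩
  {0,3}:  v_{0} + v_{3} = v_{2}  ⇒ sig = ⟨2 | 1⟩
  {1,2}:  v_{1} + v_{2} = v_{0}  ⇒ sig = ⟨2 | 1⟩
  {1,4}:  v_{1} + v_{4} = v_{5}  ⇒ sig = ⟨2 | 1⟩
  {1,5}:  v_{1} + v_{5} = v_{2}  ⇒ sig = ⟨2 | 1⟩
  {2,3}:  v_{2} + v_{3} = v_{5}  ⇒ sig = ⟨2 | 1⟩
  {2,6}:  v_{2} + v_{6} = v_{1}  ⇒ sig = ⟨2 | 1⟩
  {3,5}:  v_{3} + v_{5} = v_{4}  ⇒ sig = ⟨2 | 1⟩
  {4,6}:  v_{4} + v_{6} = v_{3}  ⇒ sig = ⟨2 | 1⟩
  {0,4}:  v_{0} + v_{4} = v_{2} + v_{5}  ⇒ sig = ⟨2 | 1 1⟩
  {0,5}:  v_{0} + v_{5} = 2·v_{2}  ⇒ sig = ⟨2 | 2⟩
  {0,6}:  v_{0} + v_{6} = 2·v_{1}  ⇒ sig = ⟨2 | 2⟩
  {2,4}:  v_{2} + v_{4} = 2·v_{5}  ⇒ sig = ⟨2 | 2⟩

so the primitive-relation signature multiset is
[⟨2 | 0⟩, ⟨2 | 0⟩, ⟨2 | 1⟩, ⟨2 | 1⟩, ⟨2 | 1⟩, ⟨2 | 1⟩, ⟨2 | 1⟩, ⟨2 | 1⟩, ⟨2 | 1⟩, ⟨2 | 1⟩, ⟨2 | 1 1⟩, ⟨2 | 2⟩, ⟨2 | 2⟩, ⟨2 | 2⟩]


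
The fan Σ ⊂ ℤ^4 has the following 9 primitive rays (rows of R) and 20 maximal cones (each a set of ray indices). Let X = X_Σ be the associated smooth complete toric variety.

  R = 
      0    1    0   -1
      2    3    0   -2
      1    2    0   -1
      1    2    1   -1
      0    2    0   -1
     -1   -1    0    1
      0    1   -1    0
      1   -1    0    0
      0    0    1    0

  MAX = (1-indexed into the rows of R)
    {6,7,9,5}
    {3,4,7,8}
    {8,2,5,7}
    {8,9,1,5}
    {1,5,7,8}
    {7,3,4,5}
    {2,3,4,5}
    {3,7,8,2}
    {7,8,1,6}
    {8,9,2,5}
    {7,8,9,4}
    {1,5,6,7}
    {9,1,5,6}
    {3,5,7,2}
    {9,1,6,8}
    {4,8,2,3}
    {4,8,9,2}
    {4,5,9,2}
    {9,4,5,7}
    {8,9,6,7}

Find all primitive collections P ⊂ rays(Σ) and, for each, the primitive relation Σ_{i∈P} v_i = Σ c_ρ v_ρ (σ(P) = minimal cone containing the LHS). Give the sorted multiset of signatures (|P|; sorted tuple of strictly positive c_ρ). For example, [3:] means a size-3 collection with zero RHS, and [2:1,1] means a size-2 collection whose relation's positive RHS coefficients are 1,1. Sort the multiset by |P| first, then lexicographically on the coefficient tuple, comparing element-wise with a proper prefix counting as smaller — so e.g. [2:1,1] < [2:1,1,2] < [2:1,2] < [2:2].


The 14 primitive collections of Σ (r=9, n=4):

  P = {2,6}:  v_{2} + v_{6} = v_{3} ; sig = [2:1]
  P = {3,9}:  v_{3} + v_{9} = v_{4} ; sig = [2:1]
  P = {3,6}:  v_{3} + v_{6} = v_{7} + v_{9} ; sig = [2:1,1]
  P = {1,4}:  v_{1} + v_{4} = 2·v_{5} + v_{8} + v_{9} ; sig = [2:1,1,2]
  P = {1,3}:  v_{1} + v_{3} = 2·v_{5} + v_{8} ; sig = [2:1,2]
  P = {4,6}:  v_{4} + v_{6} = v_{7} + 2·v_{9} ; sig = [2:1,2]
  P = {1,2}:  v_{1} + v_{2} = 3·v_{5} + 2·v_{8} ; sig = [2:2,3]
  P = {5,6,8}:  v_{5} + v_{6} + v_{8} = 0 ; sig = [3:]
  P = {1,7,9}:  v_{1} + v_{7} + v_{9} = v_{5} ; sig = [3:1]
  P = {3,5,8}:  v_{3} + v_{5} + v_{8} = v_{2} ; sig = [3:1]
  P = {4,5,8}:  v_{4} + v_{5} + v_{8} = v_{2} + v_{9} ; sig = [3:1,1]
  P = {2,7,9}:  v_{2} + v_{7} + v_{9} = 2·v_{3} ; sig = [3:2]
  P = {2,4,7}:  v_{2} + v_{4} + v_{7} = 3·v_{3} ; sig = [3:3]
  P = {5,7,8,9}:  v_{5} + v_{7} + v_{8} + v_{9} = v_{3} ; sig = [4:1]

Hence PRS(X_Σ) =
[[2:1], [2:1], [2:1,1], [2:1,1,2], [2:1,2], [2:1,2], [2:2,3], [3:], [3:1], [3:1], [3:1,1], [3:2], [3:3], [4:1]]


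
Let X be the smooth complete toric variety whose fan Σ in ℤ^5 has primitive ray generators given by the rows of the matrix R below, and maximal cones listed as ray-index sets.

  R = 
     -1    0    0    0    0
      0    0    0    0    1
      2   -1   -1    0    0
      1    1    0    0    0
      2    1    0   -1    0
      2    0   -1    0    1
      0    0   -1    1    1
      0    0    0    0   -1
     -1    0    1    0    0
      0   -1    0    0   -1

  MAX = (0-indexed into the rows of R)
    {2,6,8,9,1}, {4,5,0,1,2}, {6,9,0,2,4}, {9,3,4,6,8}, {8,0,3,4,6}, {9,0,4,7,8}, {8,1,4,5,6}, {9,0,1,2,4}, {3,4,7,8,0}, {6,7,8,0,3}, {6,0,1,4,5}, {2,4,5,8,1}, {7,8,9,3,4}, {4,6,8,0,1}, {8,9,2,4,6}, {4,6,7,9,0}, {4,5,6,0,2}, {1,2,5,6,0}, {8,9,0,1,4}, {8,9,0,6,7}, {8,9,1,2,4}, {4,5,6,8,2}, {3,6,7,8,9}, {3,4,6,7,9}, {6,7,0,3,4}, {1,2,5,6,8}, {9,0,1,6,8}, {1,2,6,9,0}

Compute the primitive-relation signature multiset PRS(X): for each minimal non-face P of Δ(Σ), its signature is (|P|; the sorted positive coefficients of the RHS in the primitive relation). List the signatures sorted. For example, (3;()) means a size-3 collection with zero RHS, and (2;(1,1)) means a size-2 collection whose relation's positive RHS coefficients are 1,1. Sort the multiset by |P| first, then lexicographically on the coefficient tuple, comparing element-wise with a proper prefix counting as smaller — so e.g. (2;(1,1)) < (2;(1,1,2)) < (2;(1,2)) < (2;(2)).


Σ has 14 primitive collections:

  P={1,7}:  v_{1} + v_{7} = 0 — sig = (2;())
  P={5,9}:  v_{5} + v_{9} = v_{2} — sig = (2;(1))
  P={1,3}:  v_{1} + v_{3} = v_{4} + v_{6} + v_{8} — sig = (2;(1,1,1))
  P={5,7}:  v_{5} + v_{7} = v_{4} + v_{6} + v_{9} — sig = (2;(1,1,1))
  P={2,7}:  v_{2} + v_{7} = v_{4} + v_{6} + 2·v_{9} — sig = (2;(1,1,2))
  P={3,5}:  v_{3} + v_{5} = 2·v_{4} + 2·v_{6} + v_{8} + v_{9} — sig = (2;(1,1,2,2))
  P={2,3}:  v_{2} + v_{3} = 2·v_{4} + 2·v_{6} + v_{8} + 2·v_{9} — sig = (2;(1,2,2,2))
  P={0,3,9}:  v_{0} + v_{3} + v_{9} = v_{7} — sig = (3;(1))
  P={0,5,8}:  v_{0} + v_{5} + v_{8} = v_{1} — sig = (3;(1))
  P={0,2,8}:  v_{0} + v_{2} + v_{8} = v_{1} + v_{9} — sig = (3;(1,1))
  P={1,4,6,9}:  v_{1} + v_{4} + v_{6} + v_{9} = v_{5} — sig = (4;(1))
  P={4,6,7,8}:  v_{4} + v_{6} + v_{7} + v_{8} = v_{3} — sig = (4;(1))
  P={1,2,4,6}:  v_{1} + v_{2} + v_{4} + v_{6} = 2·v_{5} — sig = (4;(2))
  P={0,4,6,8,9}:  v_{0} + v_{4} + v_{6} + v_{8} + v_{9} = 0 — sig = (5;())

so the primitive-relation signature multiset is
[(2;()), (2;(1)), (2;(1,1,1)), (2;(1,1,1)), (2;(1,1,2)), (2;(1,1,2,2)), (2;(1,2,2,2)), (3;(1)), (3;(1)), (3;(1,1)), (4;(1)), (4;(1)), (4;(2)), (5;())]


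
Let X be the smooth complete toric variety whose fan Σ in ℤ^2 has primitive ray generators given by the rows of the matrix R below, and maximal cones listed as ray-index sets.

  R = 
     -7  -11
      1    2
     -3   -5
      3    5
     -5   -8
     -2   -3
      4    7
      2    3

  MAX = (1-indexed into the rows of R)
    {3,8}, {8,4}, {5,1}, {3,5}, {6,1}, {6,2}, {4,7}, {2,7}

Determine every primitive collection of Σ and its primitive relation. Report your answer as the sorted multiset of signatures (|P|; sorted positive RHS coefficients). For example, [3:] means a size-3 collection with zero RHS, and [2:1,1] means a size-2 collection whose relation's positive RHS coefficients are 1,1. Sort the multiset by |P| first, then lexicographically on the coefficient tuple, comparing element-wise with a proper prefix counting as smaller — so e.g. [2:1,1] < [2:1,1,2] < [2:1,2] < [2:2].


Δ(Σ) — 8 vertices, 20 min non-faces:

  {3,4}:  v_{3} + v_{4} = 0 — sig = [2:]
  {6,8}:  v_{6} + v_{8} = 0 — sig = [2:]
  {1,8}:  v_{1} + v_{8} = v_{5} — sig = [2:1]
  {2,3}:  v_{2} + v_{3} = v_{6} — sig = [2:1]
  {2,4}:  v_{2} + v_{4} = v_{7} — sig = [2:1]
  {2,8}:  v_{2} + v_{8} = v_{4} — sig = [2:1]
  {3,6}:  v_{3} + v_{6} = v_{5} — sig = [2:1]
  {3,7}:  v_{3} + v_{7} = v_{2} — sig = [2:1]
  {4,5}:  v_{4} + v_{5} = v_{6} — sig = [2:1]
  {4,6}:  v_{4} + v_{6} = v_{2} — sig = [2:1]
  {5,6}:  v_{5} + v_{6} = v_{1} — sig = [2:1]
  {5,8}:  v_{5} + v_{8} = v_{3} — sig = [2:1]
  {5,7}:  v_{5} + v_{7} = v_{2} + v_{6} — sig = [2:1,1]
  {1,7}:  v_{1} + v_{7} = v_{2} + 2·v_{6} — sig = [2:1,2]
  {1,3}:  v_{1} + v_{3} = 2·v_{5} — sig = [2:2]
  {1,4}:  v_{1} + v_{4} = 2·v_{6} — sig = [2:2]
  {2,5}:  v_{2} + v_{5} = 2·v_{6} — sig = [2:2]
  {6,7}:  v_{6} + v_{7} = 2·v_{2} — sig = [2:2]
  {7,8}:  v_{7} + v_{8} = 2·v_{4} — sig = [2:2]
  {1,2}:  v_{1} + v_{2} = 3·v_{6} — sig = [2:3]

so the primitive-relation signature multiset is
    |P|=2: 20 collections, coeffs (), (), (1), (1), (1), (1), (1), (1), (1), (1), (1), (1), (1,1), (1,2), (2), (2), (2), (2), (2), (3)


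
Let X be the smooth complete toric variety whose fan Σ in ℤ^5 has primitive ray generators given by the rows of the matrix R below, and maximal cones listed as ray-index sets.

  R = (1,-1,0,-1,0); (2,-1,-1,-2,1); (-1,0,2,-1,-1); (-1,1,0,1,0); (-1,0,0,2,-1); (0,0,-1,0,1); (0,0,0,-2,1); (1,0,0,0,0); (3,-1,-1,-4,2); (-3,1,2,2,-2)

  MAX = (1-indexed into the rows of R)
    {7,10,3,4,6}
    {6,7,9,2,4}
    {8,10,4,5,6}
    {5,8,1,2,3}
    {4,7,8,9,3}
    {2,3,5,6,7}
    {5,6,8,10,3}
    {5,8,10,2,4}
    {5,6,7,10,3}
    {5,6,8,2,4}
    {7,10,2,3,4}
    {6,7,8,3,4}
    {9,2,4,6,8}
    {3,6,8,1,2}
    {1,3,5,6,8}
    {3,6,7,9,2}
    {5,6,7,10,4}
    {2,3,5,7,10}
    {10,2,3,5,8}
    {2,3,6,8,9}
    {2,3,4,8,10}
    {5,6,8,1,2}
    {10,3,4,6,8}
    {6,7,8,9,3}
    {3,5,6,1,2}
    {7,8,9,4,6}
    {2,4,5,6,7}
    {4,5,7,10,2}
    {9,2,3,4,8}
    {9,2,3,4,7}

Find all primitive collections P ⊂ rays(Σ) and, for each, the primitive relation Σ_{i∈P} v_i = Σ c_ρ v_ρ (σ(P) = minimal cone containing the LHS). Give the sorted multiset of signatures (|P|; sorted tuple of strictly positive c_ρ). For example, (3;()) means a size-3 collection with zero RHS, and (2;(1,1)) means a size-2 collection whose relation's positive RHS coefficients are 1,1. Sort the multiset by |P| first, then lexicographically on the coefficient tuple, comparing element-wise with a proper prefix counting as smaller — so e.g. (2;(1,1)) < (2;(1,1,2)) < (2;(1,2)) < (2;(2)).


Minimal non-faces — 14 found among 10 rays, 30 max cones:

  P = {1,4}:  v_{1} + v_{4} = 0  →  sig = (2;())
  P = {5,9}:  v_{5} + v_{9} = v_{2}  →  sig = (2;(1))
  P = {1,10}:  v_{1} + v_{10} = v_{3} + v_{5}  →  sig = (2;(1,1))
  P = {1,7}:  v_{1} + v_{7} = v_{2} + v_{3} + v_{6}  →  sig = (2;(1,1,1))
  P = {9,10}:  v_{9} + v_{10} = v_{2} + v_{3} + v_{4}  →  sig = (2;(1,1,1))
  P = {1,9}:  v_{1} + v_{9} = 2·v_{2} + v_{3} + v_{6} + v_{8}  →  sig = (2;(1,1,1,2))
  P = {5,7,8}:  v_{5} + v_{7} + v_{8} = 0  →  sig = (3;())
  P = {2,7,8}:  v_{2} + v_{7} + v_{8} = v_{9}  →  sig = (3;(1))
  P = {3,4,5}:  v_{3} + v_{4} + v_{5} = v_{10}  →  sig = (3;(1))
  P = {2,6,10}:  v_{2} + v_{6} + v_{10} = v_{5} + v_{7}  →  sig = (3;(1,1))
  P = {7,8,10}:  v_{7} + v_{8} + v_{10} = v_{3} + v_{4}  →  sig = (3;(1,1))
  P = {2,3,4,6}:  v_{2} + v_{3} + v_{4} + v_{6} = v_{7}  →  sig = (4;(1))
  P = {3,4,6,9}:  v_{3} + v_{4} + v_{6} + v_{9} = 2·v_{7} + v_{8}  →  sig = (4;(1,2))
  P = {2,3,5,6,8}:  v_{2} + v_{3} + v_{5} + v_{6} + v_{8} = v_{1}  →  sig = (5;(1))

so the primitive-relation signature multiset is
    (2;())
    (2;(1))
    (2;(1,1))
    (2;(1,1,1))
    (2;(1,1,1))
    (2;(1,1,1,2))
    (3;())
    (3;(1))
    (3;(1))
    (3;(1,1))
    (3;(1,1))
    (4;(1))
    (4;(1,2))
    (5;(1))


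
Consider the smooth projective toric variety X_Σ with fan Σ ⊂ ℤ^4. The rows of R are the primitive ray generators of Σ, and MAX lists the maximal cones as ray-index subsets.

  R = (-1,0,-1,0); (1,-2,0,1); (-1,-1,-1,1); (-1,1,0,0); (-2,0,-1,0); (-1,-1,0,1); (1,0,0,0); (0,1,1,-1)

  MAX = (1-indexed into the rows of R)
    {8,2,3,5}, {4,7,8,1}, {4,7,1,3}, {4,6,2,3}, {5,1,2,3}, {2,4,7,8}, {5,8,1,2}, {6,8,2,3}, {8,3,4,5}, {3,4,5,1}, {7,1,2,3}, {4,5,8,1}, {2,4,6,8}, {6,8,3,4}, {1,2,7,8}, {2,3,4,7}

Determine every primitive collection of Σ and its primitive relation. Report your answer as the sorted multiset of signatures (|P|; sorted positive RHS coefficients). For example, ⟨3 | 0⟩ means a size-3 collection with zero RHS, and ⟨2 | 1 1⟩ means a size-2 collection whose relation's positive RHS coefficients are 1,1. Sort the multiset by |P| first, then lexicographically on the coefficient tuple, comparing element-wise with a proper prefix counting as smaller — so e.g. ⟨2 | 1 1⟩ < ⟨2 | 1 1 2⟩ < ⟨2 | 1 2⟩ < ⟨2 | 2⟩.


9 collections generate NE(X_Σ); each relation:

  • {5,7}:  v_{5} + v_{7} = v_{1}  →  sig = ⟨2 | 1⟩
  • {6,7}:  v_{6} + v_{7} = v_{2} + v_{4}  →  sig = ⟨2 | 1 1⟩
  • {1,6}:  v_{1} + v_{6} = 2·v_{3} + v_{8}  →  sig = ⟨2 | 1 2⟩
  • {5,6}:  v_{5} + v_{6} = 3·v_{3} + 2·v_{8}  →  sig = ⟨2 | 2 3⟩
  • {3,7,8}:  v_{3} + v_{7} + v_{8} = 0  →  sig = ⟨3 | 0⟩
  • {1,2,4}:  v_{1} + v_{2} + v_{4} = v_{3}  →  sig = ⟨3 | 1⟩
  • {1,3,8}:  v_{1} + v_{3} + v_{8} = v_{5}  →  sig = ⟨3 | 1⟩
  • {2,4,5}:  v_{2} + v_{4} + v_{5} = 2·v_{3} + v_{8}  →  sig = ⟨3 | 1 2⟩
  • {2,3,4,8}:  v_{2} + v_{3} + v_{4} + v_{8} = v_{6}  →  sig = ⟨4 | 1⟩

Hence PRS(X_Σ) =
{ ⟨2 | 1⟩,  ⟨2 | 1 1⟩,  ⟨2 | 1 2⟩,  ⟨2 | 2 3⟩,  ⟨3 | 0⟩,  ⟨3 | 1⟩ ×2,  ⟨3 | 1 2⟩,  ⟨4 | 1⟩ }


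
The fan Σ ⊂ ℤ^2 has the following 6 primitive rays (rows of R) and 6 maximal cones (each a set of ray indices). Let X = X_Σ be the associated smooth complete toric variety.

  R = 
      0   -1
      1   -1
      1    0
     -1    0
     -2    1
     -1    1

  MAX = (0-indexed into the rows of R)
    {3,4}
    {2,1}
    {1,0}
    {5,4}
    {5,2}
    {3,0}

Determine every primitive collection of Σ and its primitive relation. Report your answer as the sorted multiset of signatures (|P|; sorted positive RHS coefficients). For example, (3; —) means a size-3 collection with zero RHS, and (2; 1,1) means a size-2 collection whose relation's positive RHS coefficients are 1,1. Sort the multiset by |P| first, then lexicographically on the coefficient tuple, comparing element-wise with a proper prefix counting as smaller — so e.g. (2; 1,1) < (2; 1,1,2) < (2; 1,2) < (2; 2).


9 collections generate NE(X_Σ); each relation:

  {1,5}:  v_{1} + v_{5} = 0 — sig = (2; —)
  {2,3}:  v_{2} + v_{3} = 0 — sig = (2; —)
  {0,2}:  v_{0} + v_{2} = v_{1} — sig = (2; 1)
  {0,5}:  v_{0} + v_{5} = v_{3} — sig = (2; 1)
  {1,3}:  v_{1} + v_{3} = v_{0} — sig = (2; 1)
  {1,4}:  v_{1} + v_{4} = v_{3} — sig = (2; 1)
  {2,4}:  v_{2} + v_{4} = v_{5} — sig = (2; 1)
  {3,5}:  v_{3} + v_{5} = v_{4} — sig = (2; 1)
  {0,4}:  v_{0} + v_{4} = 2·v_{3} — sig = (2; 2)

Hence PRS(X_Σ) =
    (2; —)
    (2; —)
    (2; 1)
    (2; 1)
    (2; 1)
    (2; 1)
    (2; 1)
    (2; 1)
    (2; 2)


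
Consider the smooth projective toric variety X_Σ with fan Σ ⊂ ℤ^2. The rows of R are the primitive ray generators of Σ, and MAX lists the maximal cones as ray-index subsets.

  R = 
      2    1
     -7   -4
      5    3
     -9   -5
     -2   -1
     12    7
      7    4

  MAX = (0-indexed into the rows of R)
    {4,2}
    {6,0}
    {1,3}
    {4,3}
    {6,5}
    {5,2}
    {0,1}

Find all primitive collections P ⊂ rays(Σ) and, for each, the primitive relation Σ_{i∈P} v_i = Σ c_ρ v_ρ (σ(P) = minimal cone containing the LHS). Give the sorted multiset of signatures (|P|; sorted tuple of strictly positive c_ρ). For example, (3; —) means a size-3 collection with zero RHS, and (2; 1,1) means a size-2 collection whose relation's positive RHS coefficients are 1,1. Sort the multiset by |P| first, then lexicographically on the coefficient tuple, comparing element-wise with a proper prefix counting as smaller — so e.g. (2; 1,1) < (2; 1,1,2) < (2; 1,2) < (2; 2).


14 minimal non-faces of Δ(Σ) (on 7 rays):

  P = {0,4}:  v_{0} + v_{4} = 0  →  sig = (2; —)
  P = {1,6}:  v_{1} + v_{6} = 0  →  sig = (2; —)
  P = {0,2}:  v_{0} + v_{2} = v_{6}  →  sig = (2; 1)
  P = {0,3}:  v_{0} + v_{3} = v_{1}  →  sig = (2; 1)
  P = {1,2}:  v_{1} + v_{2} = v_{4}  →  sig = (2; 1)
  P = {1,4}:  v_{1} + v_{4} = v_{3}  →  sig = (2; 1)
  P = {1,5}:  v_{1} + v_{5} = v_{2}  →  sig = (2; 1)
  P = {2,6}:  v_{2} + v_{6} = v_{5}  →  sig = (2; 1)
  P = {3,6}:  v_{3} + v_{6} = v_{4}  →  sig = (2; 1)
  P = {4,6}:  v_{4} + v_{6} = v_{2}  →  sig = (2; 1)
  P = {3,5}:  v_{3} + v_{5} = v_{2} + v_{4}  →  sig = (2; 1,1)
  P = {0,5}:  v_{0} + v_{5} = 2·v_{6}  →  sig = (2; 2)
  P = {2,3}:  v_{2} + v_{3} = 2·v_{4}  →  sig = (2; 2)
  P = {4,5}:  v_{4} + v_{5} = 2·v_{2}  →  sig = (2; 2)

Sorted signature multiset PRS(X):
    |P|=2: 14 collections, coeffs (), (), (1), (1), (1), (1), (1), (1), (1), (1), (1,1), (2), (2), (2)


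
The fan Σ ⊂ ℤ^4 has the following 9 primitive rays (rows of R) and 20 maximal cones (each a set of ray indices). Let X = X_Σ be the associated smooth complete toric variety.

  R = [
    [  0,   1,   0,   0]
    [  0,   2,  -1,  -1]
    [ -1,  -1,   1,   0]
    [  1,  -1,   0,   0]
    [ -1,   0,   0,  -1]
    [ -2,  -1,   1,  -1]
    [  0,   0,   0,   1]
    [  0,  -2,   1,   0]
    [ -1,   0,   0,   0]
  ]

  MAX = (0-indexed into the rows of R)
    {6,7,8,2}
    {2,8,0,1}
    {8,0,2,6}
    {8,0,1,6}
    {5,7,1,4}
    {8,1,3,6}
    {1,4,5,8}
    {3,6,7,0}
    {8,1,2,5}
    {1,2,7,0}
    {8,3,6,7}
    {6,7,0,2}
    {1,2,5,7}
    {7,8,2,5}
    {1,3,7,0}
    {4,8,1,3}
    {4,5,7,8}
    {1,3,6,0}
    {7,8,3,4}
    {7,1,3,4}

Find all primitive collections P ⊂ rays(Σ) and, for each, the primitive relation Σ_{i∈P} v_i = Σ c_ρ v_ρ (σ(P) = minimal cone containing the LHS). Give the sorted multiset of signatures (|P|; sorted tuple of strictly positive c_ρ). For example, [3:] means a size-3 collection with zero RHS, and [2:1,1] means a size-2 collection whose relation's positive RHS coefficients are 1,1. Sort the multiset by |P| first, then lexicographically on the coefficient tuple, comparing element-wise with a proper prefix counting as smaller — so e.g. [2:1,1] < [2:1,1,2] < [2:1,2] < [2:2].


|primitive collections| = 12. Relations:

  P={2,3}:  v_{2} + v_{3} = v_{7}  →  sig = [2:1]
  P={2,4}:  v_{2} + v_{4} = v_{5}  →  sig = [2:1]
  P={4,6}:  v_{4} + v_{6} = v_{8}  →  sig = [2:1]
  P={0,4}:  v_{0} + v_{4} = v_{1} + v_{2}  →  sig = [2:1,1]
  P={3,5}:  v_{3} + v_{5} = v_{4} + v_{7}  →  sig = [2:1,1]
  P={5,6}:  v_{5} + v_{6} = v_{2} + v_{8}  →  sig = [2:1,1]
  P={0,5}:  v_{0} + v_{5} = v_{1} + 2·v_{2}  →  sig = [2:1,2]
  P={0,3,8}:  v_{0} + v_{3} + v_{8} = 0  →  sig = [3:]
  P={1,6,7}:  v_{1} + v_{6} + v_{7} = 0  →  sig = [3:]
  P={0,7,8}:  v_{0} + v_{7} + v_{8} = v_{2}  →  sig = [3:1]
  P={1,7,8}:  v_{1} + v_{7} + v_{8} = v_{4}  →  sig = [3:1]
  P={1,2,6}:  v_{1} + v_{2} + v_{6} = v_{0} + v_{8}  →  sig = [3:1,1]

Signatures (|P|; sorted positive RHS coefficients), sorted:
    [2:1]
    [2:1]
    [2:1]
    [2:1,1]
    [2:1,1]
    [2:1,1]
    [2:1,2]
    [3:]
    [3:]
    [3:1]
    [3:1]
    [3:1,1]


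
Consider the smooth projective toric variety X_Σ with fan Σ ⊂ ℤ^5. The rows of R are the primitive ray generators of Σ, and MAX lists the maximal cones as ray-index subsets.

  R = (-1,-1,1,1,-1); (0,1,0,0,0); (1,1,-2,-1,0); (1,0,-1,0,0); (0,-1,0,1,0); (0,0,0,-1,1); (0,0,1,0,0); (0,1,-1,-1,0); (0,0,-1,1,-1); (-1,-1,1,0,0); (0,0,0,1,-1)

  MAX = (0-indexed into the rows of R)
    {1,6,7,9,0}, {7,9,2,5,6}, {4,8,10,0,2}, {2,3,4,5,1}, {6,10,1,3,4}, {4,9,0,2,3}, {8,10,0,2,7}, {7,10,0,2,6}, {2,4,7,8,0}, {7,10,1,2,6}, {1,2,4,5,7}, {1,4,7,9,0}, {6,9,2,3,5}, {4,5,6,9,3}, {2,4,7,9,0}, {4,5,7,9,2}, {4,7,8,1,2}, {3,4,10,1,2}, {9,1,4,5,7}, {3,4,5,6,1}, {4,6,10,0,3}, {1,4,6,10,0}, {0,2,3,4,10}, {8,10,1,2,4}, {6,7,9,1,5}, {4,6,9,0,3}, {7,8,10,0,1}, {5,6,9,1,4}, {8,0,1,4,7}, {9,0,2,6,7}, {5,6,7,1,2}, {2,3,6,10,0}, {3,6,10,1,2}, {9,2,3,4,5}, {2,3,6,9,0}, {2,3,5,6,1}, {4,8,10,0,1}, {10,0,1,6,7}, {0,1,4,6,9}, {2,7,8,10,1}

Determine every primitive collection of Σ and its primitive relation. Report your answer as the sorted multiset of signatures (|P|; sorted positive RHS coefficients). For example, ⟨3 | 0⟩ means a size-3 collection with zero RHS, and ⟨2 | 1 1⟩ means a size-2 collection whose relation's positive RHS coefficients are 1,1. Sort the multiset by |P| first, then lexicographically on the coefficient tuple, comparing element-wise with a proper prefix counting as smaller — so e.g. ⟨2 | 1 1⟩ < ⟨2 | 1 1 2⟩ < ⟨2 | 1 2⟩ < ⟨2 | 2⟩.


Minimal non-faces — 15 found among 11 rays, 40 max cones:

  {5,10}:  v_{5} + v_{10} = 0  ⇒ sig = ⟨2 | 0⟩
  {0,5}:  v_{0} + v_{5} = v_{9}  ⇒ sig = ⟨2 | 1⟩
  {3,7}:  v_{3} + v_{7} = v_{2}  ⇒ sig = ⟨2 | 1⟩
  {6,8}:  v_{6} + v_{8} = v_{10}  ⇒ sig = ⟨2 | 1⟩
  {9,10}:  v_{9} + v_{10} = v_{0}  ⇒ sig = ⟨2 | 1⟩
  {5,8}:  v_{5} + v_{8} = v_{4} + v_{7}  ⇒ sig = ⟨2 | 1 1⟩
  {3,8}:  v_{3} + v_{8} = v_{2} + v_{4} + v_{10}  ⇒ sig = ⟨2 | 1 1 1⟩
  {8,9}:  v_{8} + v_{9} = v_{0} + v_{4} + v_{7}  ⇒ sig = ⟨2 | 1 1 1⟩
  {1,3,9}:  v_{1} + v_{3} + v_{9} = 0  ⇒ sig = ⟨3 | 0⟩
  {4,6,7}:  v_{4} + v_{6} + v_{7} = 0  ⇒ sig = ⟨3 | 0⟩
  {0,1,3}:  v_{0} + v_{1} + v_{3} = v_{10}  ⇒ sig = ⟨3 | 1⟩
  {1,2,9}:  v_{1} + v_{2} + v_{9} = v_{7}  ⇒ sig = ⟨3 | 1⟩
  {2,4,6}:  v_{2} + v_{4} + v_{6} = v_{3}  ⇒ sig = ⟨3 | 1⟩
  {4,7,10}:  v_{4} + v_{7} + v_{10} = v_{8}  ⇒ sig = ⟨3 | 1⟩
  {0,1,2}:  v_{0} + v_{1} + v_{2} = v_{7} + v_{10}  ⇒ sig = ⟨3 | 1 1⟩

Sorted signature multiset PRS(X):
    |P|=2: 8 collections, coeffs (), (1), (1), (1), (1), (1,1), (1,1,1), (1,1,1)
    |P|=3: 7 collections, coeffs (), (), (1), (1), (1), (1), (1,1)


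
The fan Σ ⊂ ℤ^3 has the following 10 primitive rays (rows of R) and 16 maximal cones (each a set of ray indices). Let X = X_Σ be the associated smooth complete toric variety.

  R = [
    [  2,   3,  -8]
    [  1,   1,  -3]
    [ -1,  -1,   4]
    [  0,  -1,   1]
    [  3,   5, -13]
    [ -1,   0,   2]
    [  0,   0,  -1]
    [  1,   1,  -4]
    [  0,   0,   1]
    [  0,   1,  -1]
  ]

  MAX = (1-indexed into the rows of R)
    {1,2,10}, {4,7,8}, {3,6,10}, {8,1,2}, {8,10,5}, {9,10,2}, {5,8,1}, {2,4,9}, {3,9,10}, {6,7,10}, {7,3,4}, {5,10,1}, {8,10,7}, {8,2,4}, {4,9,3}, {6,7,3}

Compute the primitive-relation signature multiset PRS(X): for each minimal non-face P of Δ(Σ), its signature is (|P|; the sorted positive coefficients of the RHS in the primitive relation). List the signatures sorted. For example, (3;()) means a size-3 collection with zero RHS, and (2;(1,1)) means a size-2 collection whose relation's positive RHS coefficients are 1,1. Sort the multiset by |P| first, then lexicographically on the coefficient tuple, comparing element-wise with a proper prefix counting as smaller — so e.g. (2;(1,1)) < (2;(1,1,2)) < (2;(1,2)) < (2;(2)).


|primitive collections| = 24. Relations:

  • {3,8}:  v_{3} + v_{8} = 0  ⟹  sig = (2;())
  • {4,10}:  v_{4} + v_{10} = 0  ⟹  sig = (2;())
  • {7,9}:  v_{7} + v_{9} = 0  ⟹  sig = (2;())
  • {2,3}:  v_{2} + v_{3} = v_{9}  ⟹  sig = (2;(1))
  • {2,6}:  v_{2} + v_{6} = v_{10}  ⟹  sig = (2;(1))
  • {2,7}:  v_{2} + v_{7} = v_{8}  ⟹  sig = (2;(1))
  • {8,9}:  v_{8} + v_{9} = v_{2}  ⟹  sig = (2;(1))
  • {1,3}:  v_{1} + v_{3} = v_{2} + v_{10}  ⟹  sig = (2;(1,1))
  • {1,4}:  v_{1} + v_{4} = v_{2} + v_{8}  ⟹  sig = (2;(1,1))
  • {3,5}:  v_{3} + v_{5} = v_{1} + v_{10}  ⟹  sig = (2;(1,1))
  • {4,5}:  v_{4} + v_{5} = v_{1} + v_{8}  ⟹  sig = (2;(1,1))
  • {4,6}:  v_{4} + v_{6} = v_{3} + v_{7}  ⟹  sig = (2;(1,1))
  • {6,8}:  v_{6} + v_{8} = v_{7} + v_{10}  ⟹  sig = (2;(1,1))
  • {6,9}:  v_{6} + v_{9} = v_{3} + v_{10}  ⟹  sig = (2;(1,1))
  • {5,9}:  v_{5} + v_{9} = v_{1} + v_{2} + v_{10}  ⟹  sig = (2;(1,1,1))
  • {1,6}:  v_{1} + v_{6} = v_{8} + 2·v_{10}  ⟹  sig = (2;(1,2))
  • {1,7}:  v_{1} + v_{7} = 2·v_{8} + v_{10}  ⟹  sig = (2;(1,2))
  • {1,9}:  v_{1} + v_{9} = 2·v_{2} + v_{10}  ⟹  sig = (2;(1,2))
  • {2,5}:  v_{2} + v_{5} = 2·v_{1}  ⟹  sig = (2;(2))
  • {5,6}:  v_{5} + v_{6} = 2·v_{8} + 3·v_{10}  ⟹  sig = (2;(2,3))
  • {5,7}:  v_{5} + v_{7} = 3·v_{8} + 2·v_{10}  ⟹  sig = (2;(2,3))
  • {1,8,10}:  v_{1} + v_{8} + v_{10} = v_{5}  ⟹  sig = (3;(1))
  • {2,8,10}:  v_{2} + v_{8} + v_{10} = v_{1}  ⟹  sig = (3;(1))
  • {3,7,10}:  v_{3} + v_{7} + v_{10} = v_{6}  ⟹  sig = (3;(1))

so the primitive-relation signature multiset is
[(2;()), (2;()), (2;()), (2;(1)), (2;(1)), (2;(1)), (2;(1)), (2;(1,1)), (2;(1,1)), (2;(1,1)), (2;(1,1)), (2;(1,1)), (2;(1,1)), (2;(1,1)), (2;(1,1,1)), (2;(1,2)), (2;(1,2)), (2;(1,2)), (2;(2)), (2;(2,3)), (2;(2,3)), (3;(1)), (3;(1)), (3;(1))]
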